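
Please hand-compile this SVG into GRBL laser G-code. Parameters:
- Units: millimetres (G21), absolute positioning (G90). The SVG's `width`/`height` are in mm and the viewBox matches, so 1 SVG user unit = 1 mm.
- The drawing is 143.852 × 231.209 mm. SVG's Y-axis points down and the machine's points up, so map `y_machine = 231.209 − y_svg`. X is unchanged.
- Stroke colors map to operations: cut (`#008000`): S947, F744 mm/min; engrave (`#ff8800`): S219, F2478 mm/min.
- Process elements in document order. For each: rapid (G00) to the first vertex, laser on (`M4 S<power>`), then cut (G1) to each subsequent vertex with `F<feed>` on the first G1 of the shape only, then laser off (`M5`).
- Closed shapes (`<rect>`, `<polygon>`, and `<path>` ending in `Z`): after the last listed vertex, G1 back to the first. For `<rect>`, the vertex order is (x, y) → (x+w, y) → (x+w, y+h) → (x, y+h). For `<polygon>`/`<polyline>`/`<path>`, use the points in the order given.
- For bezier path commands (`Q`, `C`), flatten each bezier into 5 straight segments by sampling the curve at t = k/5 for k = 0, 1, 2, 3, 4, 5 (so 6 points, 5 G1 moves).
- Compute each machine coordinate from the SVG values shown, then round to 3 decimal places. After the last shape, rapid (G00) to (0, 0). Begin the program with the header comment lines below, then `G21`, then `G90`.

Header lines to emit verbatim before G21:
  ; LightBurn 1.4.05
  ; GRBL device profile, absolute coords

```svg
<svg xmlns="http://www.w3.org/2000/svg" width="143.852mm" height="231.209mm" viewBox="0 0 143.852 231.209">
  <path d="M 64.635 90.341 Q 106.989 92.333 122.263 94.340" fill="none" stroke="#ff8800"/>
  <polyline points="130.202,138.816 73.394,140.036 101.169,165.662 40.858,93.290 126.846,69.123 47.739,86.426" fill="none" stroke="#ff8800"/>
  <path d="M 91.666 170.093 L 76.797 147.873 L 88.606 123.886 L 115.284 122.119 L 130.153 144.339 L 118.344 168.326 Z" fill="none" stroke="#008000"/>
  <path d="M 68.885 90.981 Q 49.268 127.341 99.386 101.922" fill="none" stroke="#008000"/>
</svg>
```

; LightBurn 1.4.05
; GRBL device profile, absolute coords
G21
G90
G00 X64.635 Y140.868
M4 S219
G1 X80.493 Y140.071 F2478
G1 X94.185 Y139.272
G1 X105.711 Y138.472
G1 X115.070 Y137.671
G1 X122.263 Y136.869
M5
G00 X130.202 Y92.393
M4 S219
G1 X73.394 Y91.173 F2478
G1 X101.169 Y65.547
G1 X40.858 Y137.919
G1 X126.846 Y162.086
G1 X47.739 Y144.783
M5
G00 X91.666 Y61.116
M4 S947
G1 X76.797 Y83.336 F744
G1 X88.606 Y107.323
G1 X115.284 Y109.090
G1 X130.153 Y86.870
G1 X118.344 Y62.883
G1 X91.666 Y61.116
M5
G00 X68.885 Y140.228
M4 S947
G1 X63.828 Y128.155 F744
G1 X64.349 Y121.025
G1 X70.449 Y118.836
G1 X82.128 Y121.591
G1 X99.386 Y129.287
M5
G00 X0.000 Y0.000

Since the viewBox matches the mm dimensions, user units are millimetres directly. The only transform is the Y-flip y_m = 231.209 − y_svg.

Shape 1 is a quadratic bezier drawn with `<path>`. Its stroke #ff8800 means engrave at S219, F2478. After flipping Y the toolpath is (64.635,140.868) → (80.493,140.071) → (94.185,139.272) → (105.711,138.472) → (115.070,137.671) → (122.263,136.869).

Shape 2 is a open polyline drawn with `<polyline>`. Its stroke #ff8800 means engrave at S219, F2478. After flipping Y the toolpath is (130.202,92.393) → (73.394,91.173) → (101.169,65.547) → (40.858,137.919) → (126.846,162.086) → (47.739,144.783).

Shape 3 is a regular polygon drawn with `<path>`. Its stroke #008000 means cut at S947, F744. After flipping Y the toolpath is (91.666,61.116) → (76.797,83.336) → (88.606,107.323) → (115.284,109.090) → (130.153,86.870) → (118.344,62.883) → (91.666,61.116), returning to the start.

Shape 4 is a quadratic bezier drawn with `<path>`. Its stroke #008000 means cut at S947, F744. After flipping Y the toolpath is (68.885,140.228) → (63.828,128.155) → (64.349,121.025) → (70.449,118.836) → (82.128,121.591) → (99.386,129.287).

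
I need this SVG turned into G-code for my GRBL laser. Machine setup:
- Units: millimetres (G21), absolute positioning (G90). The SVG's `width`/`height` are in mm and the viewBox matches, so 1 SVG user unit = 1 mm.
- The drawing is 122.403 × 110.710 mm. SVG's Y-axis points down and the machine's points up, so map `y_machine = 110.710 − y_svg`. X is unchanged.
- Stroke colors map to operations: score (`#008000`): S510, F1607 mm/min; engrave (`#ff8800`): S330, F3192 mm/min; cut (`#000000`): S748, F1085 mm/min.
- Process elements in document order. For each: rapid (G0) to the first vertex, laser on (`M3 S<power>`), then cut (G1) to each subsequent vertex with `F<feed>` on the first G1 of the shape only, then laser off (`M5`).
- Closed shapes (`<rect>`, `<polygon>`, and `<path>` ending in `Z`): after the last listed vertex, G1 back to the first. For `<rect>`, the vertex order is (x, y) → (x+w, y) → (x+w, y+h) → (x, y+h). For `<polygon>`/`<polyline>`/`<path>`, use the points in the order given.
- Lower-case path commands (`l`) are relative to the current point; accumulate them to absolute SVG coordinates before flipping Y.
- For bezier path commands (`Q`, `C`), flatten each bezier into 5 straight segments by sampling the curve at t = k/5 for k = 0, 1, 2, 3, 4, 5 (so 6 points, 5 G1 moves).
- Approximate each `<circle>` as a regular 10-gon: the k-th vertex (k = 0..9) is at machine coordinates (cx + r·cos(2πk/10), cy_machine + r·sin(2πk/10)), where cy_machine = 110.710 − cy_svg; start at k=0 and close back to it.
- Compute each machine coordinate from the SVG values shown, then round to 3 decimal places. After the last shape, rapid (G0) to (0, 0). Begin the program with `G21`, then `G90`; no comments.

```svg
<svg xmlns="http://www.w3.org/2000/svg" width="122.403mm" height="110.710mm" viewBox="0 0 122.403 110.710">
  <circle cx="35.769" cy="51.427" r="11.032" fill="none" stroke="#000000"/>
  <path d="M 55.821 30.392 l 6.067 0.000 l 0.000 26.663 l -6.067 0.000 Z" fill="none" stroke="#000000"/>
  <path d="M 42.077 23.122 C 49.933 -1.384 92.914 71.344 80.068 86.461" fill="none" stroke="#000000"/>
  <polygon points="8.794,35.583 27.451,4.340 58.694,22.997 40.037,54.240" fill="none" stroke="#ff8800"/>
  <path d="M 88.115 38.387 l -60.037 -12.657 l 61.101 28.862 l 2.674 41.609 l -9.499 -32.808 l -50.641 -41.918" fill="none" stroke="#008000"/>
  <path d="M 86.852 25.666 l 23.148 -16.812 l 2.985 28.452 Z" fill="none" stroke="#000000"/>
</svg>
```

G21
G90
G0 X46.801 Y59.283
M3 S748
G1 X44.694 Y65.767 F1085
G1 X39.178 Y69.775
G1 X32.360 Y69.775
G1 X26.844 Y65.767
G1 X24.737 Y59.283
G1 X26.844 Y52.799
G1 X32.360 Y48.791
G1 X39.178 Y48.791
G1 X44.694 Y52.799
G1 X46.801 Y59.283
M5
G0 X55.821 Y80.318
M3 S748
G1 X61.888 Y80.318 F1085
G1 X61.888 Y53.655
G1 X55.821 Y53.655
G1 X55.821 Y80.318
M5
G0 X42.077 Y87.588
M3 S748
G1 X50.278 Y91.862 F1085
G1 X62.543 Y80.233
G1 X74.507 Y60.133
G1 X81.804 Y38.994
G1 X80.068 Y24.249
M5
G0 X8.794 Y75.127
M3 S330
G1 X27.451 Y106.370 F3192
G1 X58.694 Y87.713
G1 X40.037 Y56.470
G1 X8.794 Y75.127
M5
G0 X88.115 Y72.323
M3 S510
G1 X28.078 Y84.980 F1607
G1 X89.179 Y56.118
G1 X91.853 Y14.509
G1 X82.354 Y47.317
G1 X31.713 Y89.235
M5
G0 X86.852 Y85.044
M3 S748
G1 X110.000 Y101.856 F1085
G1 X112.985 Y73.404
G1 X86.852 Y85.044
M5
G0 X0.000 Y0.000

viewBox `0 0 122.403 110.710` with mm width/height → 1 unit = 1 mm. Flip: y_m = 110.710 − y_svg.

**Shape 1** — `<circle>` circle, stroke `#000000` → cut (S748, F1085). Machine vertices: (46.801,59.283) → (44.694,65.767) → (39.178,69.775) → (32.360,69.775) → (26.844,65.767) → (24.737,59.283) → (26.844,52.799) → (32.360,48.791) → (39.178,48.791) → (44.694,52.799) → (46.801,59.283). Closed: final G1 returns to the first vertex.

**Shape 2** — `<path>` rectangle, stroke `#000000` → cut (S748, F1085). Machine vertices: (55.821,80.318) → (61.888,80.318) → (61.888,53.655) → (55.821,53.655) → (55.821,80.318). Closed: final G1 returns to the first vertex.

**Shape 3** — `<path>` cubic bezier, stroke `#000000` → cut (S748, F1085). Control points (SVG): P0=(42.077,23.122), P1=(49.933,-1.384), P2=(92.914,71.344), P3=(80.068,86.461); sampled at t=k/5. Machine vertices: (42.077,87.588) → (50.278,91.862) → (62.543,80.233) → (74.507,60.133) → (81.804,38.994) → (80.068,24.249). Open path.

**Shape 4** — `<polygon>` regular polygon, stroke `#ff8800` → engrave (S330, F3192). Machine vertices: (8.794,75.127) → (27.451,106.370) → (58.694,87.713) → (40.037,56.470) → (8.794,75.127). Closed: final G1 returns to the first vertex.

**Shape 5** — `<path>` open polyline, stroke `#008000` → score (S510, F1607). Machine vertices: (88.115,72.323) → (28.078,84.980) → (89.179,56.118) → (91.853,14.509) → (82.354,47.317) → (31.713,89.235). Open path.

**Shape 6** — `<path>` regular polygon, stroke `#000000` → cut (S748, F1085). Machine vertices: (86.852,85.044) → (110.000,101.856) → (112.985,73.404) → (86.852,85.044). Closed: final G1 returns to the first vertex.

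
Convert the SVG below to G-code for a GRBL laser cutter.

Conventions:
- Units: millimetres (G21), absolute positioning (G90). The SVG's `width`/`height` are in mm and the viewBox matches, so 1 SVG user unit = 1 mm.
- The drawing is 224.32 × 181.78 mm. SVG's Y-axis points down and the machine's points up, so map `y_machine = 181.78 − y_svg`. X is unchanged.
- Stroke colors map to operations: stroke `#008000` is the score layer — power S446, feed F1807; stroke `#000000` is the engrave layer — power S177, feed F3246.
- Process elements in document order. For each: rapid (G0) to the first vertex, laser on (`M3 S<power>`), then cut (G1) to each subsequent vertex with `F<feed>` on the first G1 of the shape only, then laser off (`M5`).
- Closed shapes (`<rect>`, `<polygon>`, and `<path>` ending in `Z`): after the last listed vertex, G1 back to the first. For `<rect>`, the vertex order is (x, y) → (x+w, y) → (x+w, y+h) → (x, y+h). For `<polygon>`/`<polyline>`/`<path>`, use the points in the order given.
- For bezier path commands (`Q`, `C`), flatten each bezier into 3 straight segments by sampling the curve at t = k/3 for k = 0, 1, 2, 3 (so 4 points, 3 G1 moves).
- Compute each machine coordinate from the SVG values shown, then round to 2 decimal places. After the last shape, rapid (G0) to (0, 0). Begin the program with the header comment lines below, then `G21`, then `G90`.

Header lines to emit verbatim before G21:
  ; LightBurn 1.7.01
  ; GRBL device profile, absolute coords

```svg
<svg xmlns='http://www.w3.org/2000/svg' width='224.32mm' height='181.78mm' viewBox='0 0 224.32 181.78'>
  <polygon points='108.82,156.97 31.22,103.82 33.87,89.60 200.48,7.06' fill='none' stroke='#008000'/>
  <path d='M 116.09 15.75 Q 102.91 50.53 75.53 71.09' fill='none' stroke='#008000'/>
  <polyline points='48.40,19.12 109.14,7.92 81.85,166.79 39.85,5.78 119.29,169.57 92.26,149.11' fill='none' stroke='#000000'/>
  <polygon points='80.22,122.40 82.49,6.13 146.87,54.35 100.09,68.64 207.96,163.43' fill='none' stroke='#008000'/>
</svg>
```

Since the viewBox matches the mm dimensions, user units are millimetres directly. The only transform is the Y-flip y_m = 181.78 − y_svg.

Shape 1 is a closed polygon drawn with `<polygon>`. Its stroke #008000 means score at S446, F1807. After flipping Y the toolpath is (108.82,24.81) → (31.22,77.96) → (33.87,92.18) → (200.48,174.72) → (108.82,24.81), returning to the start.

Shape 2 is a quadratic bezier drawn with `<path>`. Its stroke #008000 means score at S446, F1807. After flipping Y the toolpath is (116.09,166.03) → (105.73,144.42) → (92.21,125.98) → (75.53,110.69).

Shape 3 is a open polyline drawn with `<polyline>`. Its stroke #000000 means engrave at S177, F3246. After flipping Y the toolpath is (48.40,162.66) → (109.14,173.86) → (81.85,14.99) → (39.85,176.00) → (119.29,12.21) → (92.26,32.67).

Shape 4 is a closed polygon drawn with `<polygon>`. Its stroke #008000 means score at S446, F1807. After flipping Y the toolpath is (80.22,59.38) → (82.49,175.65) → (146.87,127.43) → (100.09,113.14) → (207.96,18.35) → (80.22,59.38), returning to the start.

; LightBurn 1.7.01
; GRBL device profile, absolute coords
G21
G90
G0 X108.82 Y24.81
M3 S446
G1 X31.22 Y77.96 F1807
G1 X33.87 Y92.18
G1 X200.48 Y174.72
G1 X108.82 Y24.81
M5
G0 X116.09 Y166.03
M3 S446
G1 X105.73 Y144.42 F1807
G1 X92.21 Y125.98
G1 X75.53 Y110.69
M5
G0 X48.40 Y162.66
M3 S177
G1 X109.14 Y173.86 F3246
G1 X81.85 Y14.99
G1 X39.85 Y176.00
G1 X119.29 Y12.21
G1 X92.26 Y32.67
M5
G0 X80.22 Y59.38
M3 S446
G1 X82.49 Y175.65 F1807
G1 X146.87 Y127.43
G1 X100.09 Y113.14
G1 X207.96 Y18.35
G1 X80.22 Y59.38
M5
G0 X0.00 Y0.00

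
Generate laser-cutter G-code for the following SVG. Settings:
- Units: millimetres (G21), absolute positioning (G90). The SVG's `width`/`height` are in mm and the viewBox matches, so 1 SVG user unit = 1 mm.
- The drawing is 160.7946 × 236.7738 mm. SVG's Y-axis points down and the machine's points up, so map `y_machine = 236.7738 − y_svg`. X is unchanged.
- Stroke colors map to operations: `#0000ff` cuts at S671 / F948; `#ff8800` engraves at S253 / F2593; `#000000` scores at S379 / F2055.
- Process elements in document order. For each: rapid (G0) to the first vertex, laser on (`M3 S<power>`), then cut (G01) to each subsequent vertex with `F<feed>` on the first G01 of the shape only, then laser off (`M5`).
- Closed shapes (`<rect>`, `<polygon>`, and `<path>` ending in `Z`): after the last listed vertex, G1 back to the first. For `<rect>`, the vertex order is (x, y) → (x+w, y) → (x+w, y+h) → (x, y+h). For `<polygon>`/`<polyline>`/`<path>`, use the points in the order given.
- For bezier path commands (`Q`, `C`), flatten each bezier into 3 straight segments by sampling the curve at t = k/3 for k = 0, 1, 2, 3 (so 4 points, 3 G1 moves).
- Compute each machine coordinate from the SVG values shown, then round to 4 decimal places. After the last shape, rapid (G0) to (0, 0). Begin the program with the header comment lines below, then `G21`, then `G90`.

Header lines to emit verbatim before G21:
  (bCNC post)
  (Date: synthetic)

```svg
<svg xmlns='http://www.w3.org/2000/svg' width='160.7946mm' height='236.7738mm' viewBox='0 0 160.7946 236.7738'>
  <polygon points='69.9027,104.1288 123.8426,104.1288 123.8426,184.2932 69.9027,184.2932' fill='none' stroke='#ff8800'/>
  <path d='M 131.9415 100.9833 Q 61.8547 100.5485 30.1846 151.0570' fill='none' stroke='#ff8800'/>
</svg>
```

viewBox `0 0 160.7946 236.7738` with mm width/height → 1 unit = 1 mm. Flip: y_m = 236.7738 − y_svg.

**Shape 1** — `<polygon>` rectangle, stroke `#ff8800` → engrave (S253, F2593). Machine vertices: (69.9027,132.6450) → (123.8426,132.6450) → (123.8426,52.4806) → (69.9027,52.4806) → (69.9027,132.6450). Closed: final G1 returns to the first vertex.

**Shape 2** — `<path>` quadratic bezier, stroke `#ff8800` → engrave (S253, F2593). Control points (SVG): P0=(131.9415,100.9833), P1=(61.8547,100.5485), P2=(30.1846,151.0570); sampled at t=k/3. Machine vertices: (131.9415,135.7905) → (89.4855,130.4200) → (55.5665,113.7288) → (30.1846,85.7168). Open path.

(bCNC post)
(Date: synthetic)
G21
G90
G0 X69.9027 Y132.6450
M3 S253
G01 X123.8426 Y132.6450 F2593
G01 X123.8426 Y52.4806
G01 X69.9027 Y52.4806
G01 X69.9027 Y132.6450
M5
G0 X131.9415 Y135.7905
M3 S253
G01 X89.4855 Y130.4200 F2593
G01 X55.5665 Y113.7288
G01 X30.1846 Y85.7168
M5
G0 X0.0000 Y0.0000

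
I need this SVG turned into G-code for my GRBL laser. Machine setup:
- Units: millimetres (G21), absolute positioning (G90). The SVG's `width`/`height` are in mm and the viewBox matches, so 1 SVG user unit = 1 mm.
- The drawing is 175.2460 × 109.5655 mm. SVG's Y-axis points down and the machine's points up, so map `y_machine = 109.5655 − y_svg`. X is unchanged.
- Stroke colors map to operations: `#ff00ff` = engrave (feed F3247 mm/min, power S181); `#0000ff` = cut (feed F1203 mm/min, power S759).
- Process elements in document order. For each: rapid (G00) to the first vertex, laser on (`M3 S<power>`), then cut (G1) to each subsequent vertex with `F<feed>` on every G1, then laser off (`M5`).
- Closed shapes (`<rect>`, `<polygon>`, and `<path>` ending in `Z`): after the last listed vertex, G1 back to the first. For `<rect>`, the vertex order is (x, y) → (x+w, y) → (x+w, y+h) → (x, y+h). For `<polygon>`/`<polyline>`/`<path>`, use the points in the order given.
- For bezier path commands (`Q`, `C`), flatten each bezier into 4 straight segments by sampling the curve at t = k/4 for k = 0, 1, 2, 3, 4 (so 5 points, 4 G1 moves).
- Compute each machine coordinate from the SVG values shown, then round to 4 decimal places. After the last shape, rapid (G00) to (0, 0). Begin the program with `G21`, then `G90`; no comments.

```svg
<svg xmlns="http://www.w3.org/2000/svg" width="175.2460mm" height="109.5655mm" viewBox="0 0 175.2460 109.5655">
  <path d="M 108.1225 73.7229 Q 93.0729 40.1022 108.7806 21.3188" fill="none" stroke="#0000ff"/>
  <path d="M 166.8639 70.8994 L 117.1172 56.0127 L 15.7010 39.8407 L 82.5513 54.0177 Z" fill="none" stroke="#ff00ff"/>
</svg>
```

G21
G90
G00 X108.1225 Y35.8426
M3 S759
G1 X102.5200 Y51.7256 F1203
G1 X100.7622 Y65.7540 F1203
G1 X102.8491 Y77.9277 F1203
G1 X108.7806 Y88.2467 F1203
M5
G00 X166.8639 Y38.6661
M3 S181
G1 X117.1172 Y53.5528 F3247
G1 X15.7010 Y69.7248 F3247
G1 X82.5513 Y55.5478 F3247
G1 X166.8639 Y38.6661 F3247
M5
G00 X0.0000 Y0.0000

Since the viewBox matches the mm dimensions, user units are millimetres directly. The only transform is the Y-flip y_m = 109.5655 − y_svg.

Shape 1 is a quadratic bezier drawn with `<path>`. Its stroke #0000ff means cut at S759, F1203. After flipping Y the toolpath is (108.1225,35.8426) → (102.5200,51.7256) → (100.7622,65.7540) → (102.8491,77.9277) → (108.7806,88.2467).

Shape 2 is a closed polygon drawn with `<path>`. Its stroke #ff00ff means engrave at S181, F3247. After flipping Y the toolpath is (166.8639,38.6661) → (117.1172,53.5528) → (15.7010,69.7248) → (82.5513,55.5478) → (166.8639,38.6661), returning to the start.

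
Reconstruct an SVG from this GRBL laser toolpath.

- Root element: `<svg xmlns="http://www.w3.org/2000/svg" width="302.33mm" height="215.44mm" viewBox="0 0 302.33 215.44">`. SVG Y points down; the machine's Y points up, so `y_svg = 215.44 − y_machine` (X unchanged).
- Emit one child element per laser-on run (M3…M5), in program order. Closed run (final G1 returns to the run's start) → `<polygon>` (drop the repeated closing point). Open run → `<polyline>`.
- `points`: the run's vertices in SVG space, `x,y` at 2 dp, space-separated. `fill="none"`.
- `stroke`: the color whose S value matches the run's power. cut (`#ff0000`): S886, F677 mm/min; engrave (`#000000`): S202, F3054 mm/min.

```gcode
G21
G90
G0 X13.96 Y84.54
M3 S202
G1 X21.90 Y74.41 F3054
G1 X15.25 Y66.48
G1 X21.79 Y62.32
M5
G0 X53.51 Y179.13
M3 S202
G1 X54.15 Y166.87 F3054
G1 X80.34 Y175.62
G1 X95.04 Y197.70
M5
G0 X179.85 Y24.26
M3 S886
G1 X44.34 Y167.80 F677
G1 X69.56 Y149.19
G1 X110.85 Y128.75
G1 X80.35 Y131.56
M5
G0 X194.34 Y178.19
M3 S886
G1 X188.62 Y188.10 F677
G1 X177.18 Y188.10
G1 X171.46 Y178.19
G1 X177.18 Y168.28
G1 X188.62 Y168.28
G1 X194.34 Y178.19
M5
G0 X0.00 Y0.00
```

Machine Y-up, SVG Y-down with viewBox height 215.44, so y_svg = 215.44 − y_machine; X carries over.

Run 1: S202 ⇒ engrave layer `#000000`. The run is open, so emit a `<polyline>` with points (Y-flipped): 13.96,130.90 21.90,141.03 15.25,148.96 21.79,153.12.

Run 2: S202 ⇒ engrave layer `#000000`. The run is open, so emit a `<polyline>` with points (Y-flipped): 53.51,36.31 54.15,48.57 80.34,39.82 95.04,17.74.

Run 3: the run's S886 means `#ff0000` (cut). The run is open, so emit a `<polyline>` with points (Y-flipped): 179.85,191.18 44.34,47.64 69.56,66.25 110.85,86.69 80.35,83.88.

Run 4: power S886 maps to stroke `#ff0000` (cut). The run returns to its start, so emit a `<polygon>` with points (Y-flipped): 194.34,37.25 188.62,27.34 177.18,27.34 171.46,37.25 177.18,47.16 188.62,47.16.

<svg xmlns="http://www.w3.org/2000/svg" width="302.33mm" height="215.44mm" viewBox="0 0 302.33 215.44">
  <polyline points="13.96,130.90 21.90,141.03 15.25,148.96 21.79,153.12" fill="none" stroke="#000000"/>
  <polyline points="53.51,36.31 54.15,48.57 80.34,39.82 95.04,17.74" fill="none" stroke="#000000"/>
  <polyline points="179.85,191.18 44.34,47.64 69.56,66.25 110.85,86.69 80.35,83.88" fill="none" stroke="#ff0000"/>
  <polygon points="194.34,37.25 188.62,27.34 177.18,27.34 171.46,37.25 177.18,47.16 188.62,47.16" fill="none" stroke="#ff0000"/>
</svg>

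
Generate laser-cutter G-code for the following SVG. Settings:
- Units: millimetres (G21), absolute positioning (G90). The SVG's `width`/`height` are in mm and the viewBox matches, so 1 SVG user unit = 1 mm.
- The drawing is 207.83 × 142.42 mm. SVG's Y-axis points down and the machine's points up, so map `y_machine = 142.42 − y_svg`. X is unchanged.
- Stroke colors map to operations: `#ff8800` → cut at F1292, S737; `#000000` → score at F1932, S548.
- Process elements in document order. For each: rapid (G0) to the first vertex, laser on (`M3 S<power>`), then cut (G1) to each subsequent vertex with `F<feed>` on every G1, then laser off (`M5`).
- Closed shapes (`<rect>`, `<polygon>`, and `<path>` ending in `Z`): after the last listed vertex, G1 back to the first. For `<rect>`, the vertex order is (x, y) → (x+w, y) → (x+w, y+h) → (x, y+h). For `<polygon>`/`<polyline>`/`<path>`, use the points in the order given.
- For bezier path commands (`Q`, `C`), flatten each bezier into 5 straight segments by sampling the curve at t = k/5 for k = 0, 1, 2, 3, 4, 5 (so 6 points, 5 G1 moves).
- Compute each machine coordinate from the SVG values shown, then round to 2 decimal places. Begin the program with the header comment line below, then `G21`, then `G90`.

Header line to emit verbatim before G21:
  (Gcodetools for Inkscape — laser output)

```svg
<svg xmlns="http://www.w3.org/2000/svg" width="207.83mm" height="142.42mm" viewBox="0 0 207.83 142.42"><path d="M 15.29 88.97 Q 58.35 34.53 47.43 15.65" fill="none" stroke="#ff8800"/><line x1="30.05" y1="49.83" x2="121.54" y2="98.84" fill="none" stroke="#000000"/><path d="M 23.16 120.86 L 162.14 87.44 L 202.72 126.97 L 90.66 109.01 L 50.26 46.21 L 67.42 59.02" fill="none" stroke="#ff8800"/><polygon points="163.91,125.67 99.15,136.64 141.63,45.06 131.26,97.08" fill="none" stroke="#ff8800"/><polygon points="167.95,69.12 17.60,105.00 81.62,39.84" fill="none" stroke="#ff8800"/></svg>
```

(Gcodetools for Inkscape — laser output)
G21
G90
G0 X15.29 Y53.45
M3 S737
G1 X30.35 Y73.80 F1292
G1 X41.10 Y91.31 F1292
G1 X47.53 Y105.98 F1292
G1 X49.64 Y117.80 F1292
G1 X47.43 Y126.77 F1292
M5
G0 X30.05 Y92.59
M3 S548
G1 X121.54 Y43.58 F1932
M5
G0 X23.16 Y21.56
M3 S737
G1 X162.14 Y54.98 F1292
G1 X202.72 Y15.45 F1292
G1 X90.66 Y33.41 F1292
G1 X50.26 Y96.21 F1292
G1 X67.42 Y83.40 F1292
M5
G0 X163.91 Y16.75
M3 S737
G1 X99.15 Y5.78 F1292
G1 X141.63 Y97.36 F1292
G1 X131.26 Y45.34 F1292
G1 X163.91 Y16.75 F1292
M5
G0 X167.95 Y73.30
M3 S737
G1 X17.60 Y37.42 F1292
G1 X81.62 Y102.58 F1292
G1 X167.95 Y73.30 F1292
M5

1 u = 1 mm; y_m = 142.42 − y.

[1] `<path>` quadratic bezier, #ff8800→cut S737 F1292: (15.29,53.45) → (30.35,73.80) → (41.10,91.31) → (47.53,105.98) → (49.64,117.80) → (47.43,126.77)

[2] `<line>` line segment, #000000→score S548 F1932: (30.05,92.59) → (121.54,43.58)

[3] `<path>` open polyline, #ff8800→cut S737 F1292: (23.16,21.56) → (162.14,54.98) → (202.72,15.45) → (90.66,33.41) → (50.26,96.21) → (67.42,83.40)

[4] `<polygon>` closed polygon, #ff8800→cut S737 F1292: (163.91,16.75) → (99.15,5.78) → (141.63,97.36) → (131.26,45.34) → (163.91,16.75) (closed)

[5] `<polygon>` closed polygon, #ff8800→cut S737 F1292: (167.95,73.30) → (17.60,37.42) → (81.62,102.58) → (167.95,73.30) (closed)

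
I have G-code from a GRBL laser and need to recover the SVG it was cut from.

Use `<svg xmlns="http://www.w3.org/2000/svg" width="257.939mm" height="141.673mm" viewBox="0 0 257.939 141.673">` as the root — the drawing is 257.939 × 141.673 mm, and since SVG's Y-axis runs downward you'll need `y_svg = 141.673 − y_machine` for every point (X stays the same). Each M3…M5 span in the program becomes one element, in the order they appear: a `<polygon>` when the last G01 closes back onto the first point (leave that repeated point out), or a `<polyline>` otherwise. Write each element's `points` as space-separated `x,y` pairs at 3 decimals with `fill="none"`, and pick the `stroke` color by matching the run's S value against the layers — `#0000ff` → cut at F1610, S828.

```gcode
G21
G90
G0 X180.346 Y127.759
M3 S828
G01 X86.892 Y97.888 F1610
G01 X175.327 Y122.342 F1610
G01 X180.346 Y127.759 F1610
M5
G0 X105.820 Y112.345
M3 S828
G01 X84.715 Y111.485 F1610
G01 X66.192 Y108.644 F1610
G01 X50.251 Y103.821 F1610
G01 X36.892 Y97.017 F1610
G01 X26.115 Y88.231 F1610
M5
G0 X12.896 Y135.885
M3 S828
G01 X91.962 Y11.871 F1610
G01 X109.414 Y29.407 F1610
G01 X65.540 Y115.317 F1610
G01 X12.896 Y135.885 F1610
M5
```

Machine Y-up, SVG Y-down with viewBox height 141.673, so y_svg = 141.673 − y_machine; X carries over. Every run uses S828, so all elements get stroke `#0000ff` (cut).

Run 1: The run returns to its start, so emit a `<polygon>` with points (Y-flipped): 180.346,13.914 86.892,43.785 175.327,19.331.

Run 2: The run is open, so emit a `<polyline>` with points (Y-flipped): 105.820,29.328 84.715,30.188 66.192,33.029 50.251,37.852 36.892,44.656 26.115,53.442.

Run 3: The run returns to its start, so emit a `<polygon>` with points (Y-flipped): 12.896,5.788 91.962,129.802 109.414,112.266 65.540,26.356.

<svg xmlns="http://www.w3.org/2000/svg" width="257.939mm" height="141.673mm" viewBox="0 0 257.939 141.673">
  <polygon points="180.346,13.914 86.892,43.785 175.327,19.331" fill="none" stroke="#0000ff"/>
  <polyline points="105.820,29.328 84.715,30.188 66.192,33.029 50.251,37.852 36.892,44.656 26.115,53.442" fill="none" stroke="#0000ff"/>
  <polygon points="12.896,5.788 91.962,129.802 109.414,112.266 65.540,26.356" fill="none" stroke="#0000ff"/>
</svg>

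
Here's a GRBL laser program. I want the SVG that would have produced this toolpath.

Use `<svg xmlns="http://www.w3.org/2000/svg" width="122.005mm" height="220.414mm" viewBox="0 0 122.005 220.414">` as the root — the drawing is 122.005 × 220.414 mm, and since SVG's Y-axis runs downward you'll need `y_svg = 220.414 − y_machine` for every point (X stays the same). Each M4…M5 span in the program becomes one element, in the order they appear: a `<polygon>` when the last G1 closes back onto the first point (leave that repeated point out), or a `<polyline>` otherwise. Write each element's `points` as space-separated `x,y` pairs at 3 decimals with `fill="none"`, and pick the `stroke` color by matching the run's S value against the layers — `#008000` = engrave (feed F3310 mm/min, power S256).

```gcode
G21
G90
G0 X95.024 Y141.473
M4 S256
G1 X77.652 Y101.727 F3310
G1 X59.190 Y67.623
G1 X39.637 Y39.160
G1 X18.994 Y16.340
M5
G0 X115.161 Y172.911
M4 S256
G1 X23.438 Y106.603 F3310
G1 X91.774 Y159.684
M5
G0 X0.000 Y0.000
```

y_svg = 220.414 − y_m. Every run uses S256, so all elements get stroke `#008000` (engrave).

[1] open run; points: 95.024,78.941 77.652,118.687 59.190,152.791 39.637,181.254 18.994,204.074

[2] open run; points: 115.161,47.503 23.438,113.811 91.774,60.730

<svg xmlns="http://www.w3.org/2000/svg" width="122.005mm" height="220.414mm" viewBox="0 0 122.005 220.414">
  <polyline points="95.024,78.941 77.652,118.687 59.190,152.791 39.637,181.254 18.994,204.074" fill="none" stroke="#008000"/>
  <polyline points="115.161,47.503 23.438,113.811 91.774,60.730" fill="none" stroke="#008000"/>
</svg>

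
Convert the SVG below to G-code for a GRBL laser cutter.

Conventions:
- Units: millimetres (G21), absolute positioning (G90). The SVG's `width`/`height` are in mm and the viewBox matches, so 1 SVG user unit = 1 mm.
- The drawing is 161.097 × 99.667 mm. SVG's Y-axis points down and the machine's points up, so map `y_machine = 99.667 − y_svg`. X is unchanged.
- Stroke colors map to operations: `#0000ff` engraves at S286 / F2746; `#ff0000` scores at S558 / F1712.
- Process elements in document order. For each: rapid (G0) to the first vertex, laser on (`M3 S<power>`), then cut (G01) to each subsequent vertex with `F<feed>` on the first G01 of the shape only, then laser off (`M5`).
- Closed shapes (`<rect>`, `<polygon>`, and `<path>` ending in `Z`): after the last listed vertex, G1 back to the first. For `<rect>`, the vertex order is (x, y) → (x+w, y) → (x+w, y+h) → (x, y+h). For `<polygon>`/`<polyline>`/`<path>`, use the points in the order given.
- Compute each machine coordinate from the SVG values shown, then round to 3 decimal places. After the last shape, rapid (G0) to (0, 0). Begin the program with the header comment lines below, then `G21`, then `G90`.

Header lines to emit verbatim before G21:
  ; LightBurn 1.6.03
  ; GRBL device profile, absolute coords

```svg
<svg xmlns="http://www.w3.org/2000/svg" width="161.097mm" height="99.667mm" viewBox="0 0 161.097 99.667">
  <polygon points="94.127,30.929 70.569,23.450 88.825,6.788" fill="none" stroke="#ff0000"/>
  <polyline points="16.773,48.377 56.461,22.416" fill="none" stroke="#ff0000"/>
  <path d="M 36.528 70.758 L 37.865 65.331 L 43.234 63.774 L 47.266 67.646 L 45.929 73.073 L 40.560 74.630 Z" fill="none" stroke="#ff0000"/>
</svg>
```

; LightBurn 1.6.03
; GRBL device profile, absolute coords
G21
G90
G0 X94.127 Y68.738
M3 S558
G01 X70.569 Y76.217 F1712
G01 X88.825 Y92.879
G01 X94.127 Y68.738
M5
G0 X16.773 Y51.290
M3 S558
G01 X56.461 Y77.251 F1712
M5
G0 X36.528 Y28.909
M3 S558
G01 X37.865 Y34.336 F1712
G01 X43.234 Y35.893
G01 X47.266 Y32.021
G01 X45.929 Y26.594
G01 X40.560 Y25.037
G01 X36.528 Y28.909
M5
G0 X0.000 Y0.000

1 u = 1 mm; y_m = 99.667 − y.

[1] `<polygon>` regular polygon, #ff0000→score S558 F1712: (94.127,68.738) → (70.569,76.217) → (88.825,92.879) → (94.127,68.738) (closed)

[2] `<polyline>` line segment, #ff0000→score S558 F1712: (16.773,51.290) → (56.461,77.251)

[3] `<path>` regular polygon, #ff0000→score S558 F1712: (36.528,28.909) → (37.865,34.336) → (43.234,35.893) → (47.266,32.021) → (45.929,26.594) → (40.560,25.037) → (36.528,28.909) (closed)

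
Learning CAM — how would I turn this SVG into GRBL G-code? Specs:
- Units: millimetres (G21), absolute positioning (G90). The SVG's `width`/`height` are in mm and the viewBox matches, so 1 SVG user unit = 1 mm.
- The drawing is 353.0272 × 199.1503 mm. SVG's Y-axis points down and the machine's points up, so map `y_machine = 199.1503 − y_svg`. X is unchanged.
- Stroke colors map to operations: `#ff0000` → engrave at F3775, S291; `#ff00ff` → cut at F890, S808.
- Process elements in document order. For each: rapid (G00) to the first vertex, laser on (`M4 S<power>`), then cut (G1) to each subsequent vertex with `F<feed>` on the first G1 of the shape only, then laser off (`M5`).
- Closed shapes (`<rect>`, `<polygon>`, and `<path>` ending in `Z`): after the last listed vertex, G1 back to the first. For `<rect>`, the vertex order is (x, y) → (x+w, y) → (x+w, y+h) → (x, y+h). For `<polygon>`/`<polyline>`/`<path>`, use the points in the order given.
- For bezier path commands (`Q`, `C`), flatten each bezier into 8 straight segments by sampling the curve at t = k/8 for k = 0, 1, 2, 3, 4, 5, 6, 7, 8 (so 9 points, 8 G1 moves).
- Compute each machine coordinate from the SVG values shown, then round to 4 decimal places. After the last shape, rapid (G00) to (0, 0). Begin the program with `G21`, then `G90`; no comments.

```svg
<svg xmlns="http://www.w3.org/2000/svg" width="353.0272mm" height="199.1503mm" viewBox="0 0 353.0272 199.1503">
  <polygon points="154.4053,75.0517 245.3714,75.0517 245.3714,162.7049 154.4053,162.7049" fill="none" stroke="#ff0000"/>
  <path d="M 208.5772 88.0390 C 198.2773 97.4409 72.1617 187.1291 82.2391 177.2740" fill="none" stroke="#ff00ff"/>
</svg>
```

Since the viewBox matches the mm dimensions, user units are millimetres directly. The only transform is the Y-flip y_m = 199.1503 − y_svg.

Shape 1 is a rectangle drawn with `<polygon>`. Its stroke #ff0000 means engrave at S291, F3775. After flipping Y the toolpath is (154.4053,124.0986) → (245.3714,124.0986) → (245.3714,36.4454) → (154.4053,36.4454) → (154.4053,124.0986), returning to the start.

Shape 2 is a cubic bezier drawn with `<path>`. Its stroke #ff00ff means cut at S808, F890. After flipping Y the toolpath is (208.5772,111.1113) → (199.7781,104.1734) → (183.0745,91.8160) → (161.4196,76.1466) → (137.7667,59.2724) → (115.0689,43.3009) → (96.2796,30.3395) → (84.3519,22.4955) → (82.2391,21.8763).

G21
G90
G00 X154.4053 Y124.0986
M4 S291
G1 X245.3714 Y124.0986 F3775
G1 X245.3714 Y36.4454
G1 X154.4053 Y36.4454
G1 X154.4053 Y124.0986
M5
G00 X208.5772 Y111.1113
M4 S808
G1 X199.7781 Y104.1734 F890
G1 X183.0745 Y91.8160
G1 X161.4196 Y76.1466
G1 X137.7667 Y59.2724
G1 X115.0689 Y43.3009
G1 X96.2796 Y30.3395
G1 X84.3519 Y22.4955
G1 X82.2391 Y21.8763
M5
G00 X0.0000 Y0.0000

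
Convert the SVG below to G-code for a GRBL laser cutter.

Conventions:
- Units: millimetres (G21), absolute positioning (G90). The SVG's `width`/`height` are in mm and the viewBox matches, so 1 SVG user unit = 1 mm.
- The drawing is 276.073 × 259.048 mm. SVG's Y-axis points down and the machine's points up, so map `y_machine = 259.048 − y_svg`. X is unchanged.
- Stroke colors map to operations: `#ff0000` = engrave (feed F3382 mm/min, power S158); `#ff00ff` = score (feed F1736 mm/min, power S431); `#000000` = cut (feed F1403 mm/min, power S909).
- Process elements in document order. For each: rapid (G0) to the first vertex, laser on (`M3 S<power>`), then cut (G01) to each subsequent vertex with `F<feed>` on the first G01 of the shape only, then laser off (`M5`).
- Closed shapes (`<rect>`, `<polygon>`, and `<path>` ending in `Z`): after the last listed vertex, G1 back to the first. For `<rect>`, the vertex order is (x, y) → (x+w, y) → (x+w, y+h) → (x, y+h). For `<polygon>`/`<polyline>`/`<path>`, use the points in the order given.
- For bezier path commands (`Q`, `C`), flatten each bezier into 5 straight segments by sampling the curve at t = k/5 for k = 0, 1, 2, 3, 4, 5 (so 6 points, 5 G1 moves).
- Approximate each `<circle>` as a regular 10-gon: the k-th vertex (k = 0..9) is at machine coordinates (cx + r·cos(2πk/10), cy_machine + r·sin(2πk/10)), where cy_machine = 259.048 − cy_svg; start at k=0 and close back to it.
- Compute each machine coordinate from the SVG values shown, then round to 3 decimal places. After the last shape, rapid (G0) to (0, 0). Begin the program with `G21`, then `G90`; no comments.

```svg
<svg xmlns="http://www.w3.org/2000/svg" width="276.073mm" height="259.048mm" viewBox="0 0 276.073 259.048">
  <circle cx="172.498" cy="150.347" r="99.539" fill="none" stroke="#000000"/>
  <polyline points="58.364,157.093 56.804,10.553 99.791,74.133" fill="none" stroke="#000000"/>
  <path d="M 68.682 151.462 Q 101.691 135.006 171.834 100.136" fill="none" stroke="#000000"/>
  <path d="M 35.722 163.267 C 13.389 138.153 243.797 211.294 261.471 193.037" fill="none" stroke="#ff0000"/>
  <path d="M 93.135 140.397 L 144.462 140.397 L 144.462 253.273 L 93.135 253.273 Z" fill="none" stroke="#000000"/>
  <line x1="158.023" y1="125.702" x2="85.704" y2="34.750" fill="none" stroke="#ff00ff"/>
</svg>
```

G21
G90
G0 X272.037 Y108.701
M3 S909
G01 X253.027 Y167.209 F1403
G01 X203.257 Y203.368
G01 X141.739 Y203.368
G01 X91.969 Y167.209
G01 X72.959 Y108.701
G01 X91.969 Y50.193
G01 X141.739 Y14.034
G01 X203.257 Y14.034
G01 X253.027 Y50.193
G01 X272.037 Y108.701
M5
G0 X58.364 Y101.955
M3 S909
G01 X56.804 Y248.495 F1403
G01 X99.791 Y184.915
M5
G0 X68.682 Y107.586
M3 S909
G01 X83.371 Y114.905 F1403
G01 X101.031 Y123.697
G01 X121.661 Y133.962
G01 X145.262 Y145.701
G01 X171.834 Y158.912
M5
G0 X35.722 Y95.781
M3 S158
G01 X48.927 Y100.576 F3382
G01 X100.448 Y90.893
G01 X167.940 Y75.836
G01 X229.062 Y64.507
G01 X261.471 Y66.011
M5
G0 X93.135 Y118.651
M3 S909
G01 X144.462 Y118.651 F1403
G01 X144.462 Y5.775
G01 X93.135 Y5.775
G01 X93.135 Y118.651
M5
G0 X158.023 Y133.346
M3 S431
G01 X85.704 Y224.298 F1736
M5
G0 X0.000 Y0.000

Since the viewBox matches the mm dimensions, user units are millimetres directly. The only transform is the Y-flip y_m = 259.048 − y_svg.

Shape 1 is a circle drawn with `<circle>`. Its stroke #000000 means cut at S909, F1403. After flipping Y the toolpath is (272.037,108.701) → (253.027,167.209) → (203.257,203.368) → (141.739,203.368) → (91.969,167.209) → (72.959,108.701) → (91.969,50.193) → (141.739,14.034) → (203.257,14.034) → (253.027,50.193) → (272.037,108.701), returning to the start.

Shape 2 is a open polyline drawn with `<polyline>`. Its stroke #000000 means cut at S909, F1403. After flipping Y the toolpath is (58.364,101.955) → (56.804,248.495) → (99.791,184.915).

Shape 3 is a quadratic bezier drawn with `<path>`. Its stroke #000000 means cut at S909, F1403. After flipping Y the toolpath is (68.682,107.586) → (83.371,114.905) → (101.031,123.697) → (121.661,133.962) → (145.262,145.701) → (171.834,158.912).

Shape 4 is a cubic bezier drawn with `<path>`. Its stroke #ff0000 means engrave at S158, F3382. After flipping Y the toolpath is (35.722,95.781) → (48.927,100.576) → (100.448,90.893) → (167.940,75.836) → (229.062,64.507) → (261.471,66.011).

Shape 5 is a rectangle drawn with `<path>`. Its stroke #000000 means cut at S909, F1403. After flipping Y the toolpath is (93.135,118.651) → (144.462,118.651) → (144.462,5.775) → (93.135,5.775) → (93.135,118.651), returning to the start.

Shape 6 is a line segment drawn with `<line>`. Its stroke #ff00ff means score at S431, F1736. After flipping Y the toolpath is (158.023,133.346) → (85.704,224.298).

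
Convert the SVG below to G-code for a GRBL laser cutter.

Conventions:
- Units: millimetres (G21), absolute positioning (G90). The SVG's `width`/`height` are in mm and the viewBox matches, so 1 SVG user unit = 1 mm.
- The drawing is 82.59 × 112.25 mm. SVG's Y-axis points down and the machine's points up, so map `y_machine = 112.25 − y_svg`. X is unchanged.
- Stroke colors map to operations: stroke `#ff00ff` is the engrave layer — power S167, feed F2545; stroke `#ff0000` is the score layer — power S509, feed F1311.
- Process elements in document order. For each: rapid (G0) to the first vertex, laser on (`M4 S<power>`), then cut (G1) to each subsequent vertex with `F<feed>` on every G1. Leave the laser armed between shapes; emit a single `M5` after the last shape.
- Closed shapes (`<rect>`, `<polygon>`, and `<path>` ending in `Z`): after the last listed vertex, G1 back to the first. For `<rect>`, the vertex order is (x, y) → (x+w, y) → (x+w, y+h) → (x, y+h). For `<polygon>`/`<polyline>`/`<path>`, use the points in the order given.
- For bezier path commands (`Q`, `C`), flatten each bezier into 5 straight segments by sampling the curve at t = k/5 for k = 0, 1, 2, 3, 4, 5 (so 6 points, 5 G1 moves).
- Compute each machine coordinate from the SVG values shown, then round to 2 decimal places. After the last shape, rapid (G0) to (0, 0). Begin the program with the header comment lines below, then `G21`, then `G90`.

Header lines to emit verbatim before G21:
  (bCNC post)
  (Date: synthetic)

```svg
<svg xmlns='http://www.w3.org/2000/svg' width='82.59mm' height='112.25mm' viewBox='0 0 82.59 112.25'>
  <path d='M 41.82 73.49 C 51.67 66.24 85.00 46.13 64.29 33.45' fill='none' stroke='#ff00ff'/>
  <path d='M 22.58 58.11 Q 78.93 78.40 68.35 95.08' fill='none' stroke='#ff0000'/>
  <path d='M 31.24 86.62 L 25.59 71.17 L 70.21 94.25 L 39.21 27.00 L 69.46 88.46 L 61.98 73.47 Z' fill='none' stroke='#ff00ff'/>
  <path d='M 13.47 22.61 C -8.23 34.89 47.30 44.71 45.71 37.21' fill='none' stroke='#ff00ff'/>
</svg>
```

(bCNC post)
(Date: synthetic)
G21
G90
G0 X41.82 Y38.76
M4 S167
G1 X49.93 Y44.49 F2545
G1 X59.95 Y52.33 F2545
G1 X68.16 Y61.32 F2545
G1 X70.85 Y70.46 F2545
G1 X64.29 Y78.80 F2545
G0 X22.58 Y54.14
M4 S509
G1 X42.44 Y46.17 F1311
G1 X56.95 Y38.49 F1311
G1 X66.11 Y31.09 F1311
G1 X69.90 Y23.99 F1311
G1 X68.35 Y17.17 F1311
G0 X31.24 Y25.63
M4 S167
G1 X25.59 Y41.08 F2545
G1 X70.21 Y18.00 F2545
G1 X39.21 Y85.25 F2545
G1 X69.46 Y23.79 F2545
G1 X61.98 Y38.78 F2545
G1 X31.24 Y25.63 F2545
G0 X13.47 Y89.64
M4 S167
G1 X8.64 Y82.69 F2545
G1 X15.90 Y77.04 F2545
G1 X28.80 Y73.40 F2545
G1 X40.88 Y72.50 F2545
G1 X45.71 Y75.04 F2545
M5
G0 X0.00 Y0.00

Since the viewBox matches the mm dimensions, user units are millimetres directly. The only transform is the Y-flip y_m = 112.25 − y_svg.

Shape 1 is a cubic bezier drawn with `<path>`. Its stroke #ff00ff means engrave at S167, F2545. After flipping Y the toolpath is (41.82,38.76) → (49.93,44.49) → (59.95,52.33) → (68.16,61.32) → (70.85,70.46) → (64.29,78.80).

Shape 2 is a quadratic bezier drawn with `<path>`. Its stroke #ff0000 means score at S509, F1311. After flipping Y the toolpath is (22.58,54.14) → (42.44,46.17) → (56.95,38.49) → (66.11,31.09) → (69.90,23.99) → (68.35,17.17).

Shape 3 is a closed polygon drawn with `<path>`. Its stroke #ff00ff means engrave at S167, F2545. After flipping Y the toolpath is (31.24,25.63) → (25.59,41.08) → (70.21,18.00) → (39.21,85.25) → (69.46,23.79) → (61.98,38.78) → (31.24,25.63), returning to the start.

Shape 4 is a cubic bezier drawn with `<path>`. Its stroke #ff00ff means engrave at S167, F2545. After flipping Y the toolpath is (13.47,89.64) → (8.64,82.69) → (15.90,77.04) → (28.80,73.40) → (40.88,72.50) → (45.71,75.04).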